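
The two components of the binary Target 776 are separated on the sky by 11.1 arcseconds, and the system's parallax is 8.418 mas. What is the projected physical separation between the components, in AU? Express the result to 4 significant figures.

1319 AU

d = 1/p = 1/0.008418″ = 118.79 pc.
At distance d (pc), an angle of θ arcsec spans θ·d AU: s = 11.1 × 118.79 = 1318.6 AU.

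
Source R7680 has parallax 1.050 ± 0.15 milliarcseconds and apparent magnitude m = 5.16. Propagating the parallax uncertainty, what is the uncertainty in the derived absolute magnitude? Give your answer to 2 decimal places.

σ_M = 0.31 mag

M = m − 5 log₁₀ d + 5 = m + 5 log₁₀ p + 5, so ∂M/∂p = 5/(p ln 10).
σ_M = (5/ln 10) · (σ_p/p) = 2.1715 × 0.15/1.050 = 2.1715 × 0.14286 = 0.31022.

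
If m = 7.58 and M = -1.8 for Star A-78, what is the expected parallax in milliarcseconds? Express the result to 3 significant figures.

m − M = 7.58 − (-1.8) = 9.38.
d = 10^((m−M)/5 + 1) = 10^2.876 = 751.62 pc.
p = 1/d = 1/751.62 = 0.0013305 arcsec = 1.3305 mas.

1.33 mas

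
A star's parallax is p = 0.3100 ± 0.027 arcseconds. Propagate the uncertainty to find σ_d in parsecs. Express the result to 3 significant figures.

0.281 pc

d = 1/p, so σ_d = σ_p / p².
σ_d = 0.0270 / (0.3100)² = 0.0270 / 0.0961 = 0.28096 pc.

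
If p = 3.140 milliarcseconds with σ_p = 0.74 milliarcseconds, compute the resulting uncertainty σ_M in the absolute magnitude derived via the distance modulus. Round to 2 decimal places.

M = m − 5 log₁₀ d + 5 = m + 5 log₁₀ p + 5, so ∂M/∂p = 5/(p ln 10).
σ_M = (5/ln 10) · (σ_p/p) = 2.1715 × 0.74/3.140 = 2.1715 × 0.23567 = 0.51176.

σ_M = 0.51 mag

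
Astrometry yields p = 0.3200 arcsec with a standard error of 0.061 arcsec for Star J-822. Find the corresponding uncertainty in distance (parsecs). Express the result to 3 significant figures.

0.596 pc

d = 1/p, so σ_d = σ_p / p².
σ_d = 0.0610 / (0.3200)² = 0.0610 / 0.1024 = 0.5957 pc.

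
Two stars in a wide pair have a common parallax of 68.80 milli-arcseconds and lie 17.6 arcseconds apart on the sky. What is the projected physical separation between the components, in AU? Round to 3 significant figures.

256 AU

d = 1/p = 1/0.06880″ = 14.535 pc.
At distance d (pc), an angle of θ arcsec spans θ·d AU: s = 17.6 × 14.535 = 255.82 AU.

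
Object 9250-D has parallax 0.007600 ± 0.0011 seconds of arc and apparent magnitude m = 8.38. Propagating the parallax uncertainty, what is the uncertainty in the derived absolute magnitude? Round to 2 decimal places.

M = m − 5 log₁₀ d + 5 = m + 5 log₁₀ p + 5, so ∂M/∂p = 5/(p ln 10).
σ_M = (5/ln 10) · (σ_p/p) = 2.1715 × 0.0011/0.007600 = 2.1715 × 0.14474 = 0.3143.

σ_M = 0.31 mag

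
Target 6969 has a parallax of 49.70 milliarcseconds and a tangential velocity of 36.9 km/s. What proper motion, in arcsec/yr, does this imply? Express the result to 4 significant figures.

0.3869 arcsec/yr

d = 1/p = 1/0.04970″ = 20.121 pc.
μ = v_t / (4.74 d) = 36.9 / (4.74 × 20.121) = 36.9 / 95.374 = 0.3869 ″/yr.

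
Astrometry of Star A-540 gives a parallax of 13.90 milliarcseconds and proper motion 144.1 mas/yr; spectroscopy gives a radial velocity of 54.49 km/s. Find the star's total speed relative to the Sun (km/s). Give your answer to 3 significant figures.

73.4 km/s

d = 1/p = 1/0.01390″ = 71.942 pc.
μ = 144.1 mas/yr = 0.1441 ″/yr.
v_t = 4.740 μ d = 4.740 × 0.1441 × 71.942 = 49.139 km/s.
v = √(v_r² + v_t²) = √(54.49² + 49.139²) = √5383.8 = 73.374 km/s.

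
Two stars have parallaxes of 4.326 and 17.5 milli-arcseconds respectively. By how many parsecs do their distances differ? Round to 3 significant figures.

174 pc

d_A = 1/0.004326″ = 231.16 pc; d_B = 1/0.01750″ = 57.143 pc.
|d_B − d_A| = |57.143 − 231.16| = 174.02 pc.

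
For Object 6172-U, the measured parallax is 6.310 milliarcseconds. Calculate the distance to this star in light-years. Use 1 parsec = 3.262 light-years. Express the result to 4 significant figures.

p = 6.310 milliarcseconds = 0.006310 arcsec.
d = 1/p = 1/0.006310 = 158.48 pc.
In light-years: 158.48 × 3.262 = 516.96 ly.

517.0 light years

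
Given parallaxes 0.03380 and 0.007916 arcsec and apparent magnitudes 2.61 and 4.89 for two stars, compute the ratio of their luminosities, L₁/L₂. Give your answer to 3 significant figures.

d₁ = 1/p₁ = 1/0.03380″ = 29.586 pc; d₂ = 1/p₂ = 1/0.007916″ = 126.33 pc.
M₁ = m₁ − 5 log₁₀ d₁ + 5 = 2.61 − 7.3554 + 5 = 0.2546.
M₂ = 4.89 − 10.5075 + 5 = -0.6175.
L₁/L₂ = 10^(0.4(M₂ − M₁)) = 10^(0.4 × (-0.8721)) = 10^(-0.34884) = 0.44788.

L₁/L₂ = 0.448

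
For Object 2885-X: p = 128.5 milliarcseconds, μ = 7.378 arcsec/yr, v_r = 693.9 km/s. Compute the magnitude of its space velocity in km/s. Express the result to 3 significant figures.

d = 1/p = 1/0.1285″ = 7.7821 pc.
v_t = 4.740 μ d = 4.740 × 7.378 × 7.7821 = 272.15 km/s.
v = √(v_r² + v_t²) = √(693.9² + 272.15²) = √555563 = 745.36 km/s.

745 km/s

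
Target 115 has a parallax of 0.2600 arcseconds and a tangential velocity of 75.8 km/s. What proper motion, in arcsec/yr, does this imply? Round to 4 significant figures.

d = 1/p = 1/0.2600″ = 3.8462 pc.
μ = v_t / (4.74 d) = 75.8 / (4.74 × 3.8462) = 75.8 / 18.231 = 4.1578 ″/yr.

4.158 arcsec/yr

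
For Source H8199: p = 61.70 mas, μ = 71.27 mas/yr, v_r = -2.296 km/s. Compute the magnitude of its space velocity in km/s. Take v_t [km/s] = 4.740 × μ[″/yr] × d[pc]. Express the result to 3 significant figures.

d = 1/p = 1/0.06170″ = 16.207 pc.
μ = 71.27 mas/yr = 0.07127 ″/yr.
v_t = 4.740 μ d = 4.740 × 0.07127 × 16.207 = 5.475 km/s.
v = √(v_r² + v_t²) = √((-2.296)² + 5.475²) = √35.2472 = 5.9369 km/s.

5.94 km/s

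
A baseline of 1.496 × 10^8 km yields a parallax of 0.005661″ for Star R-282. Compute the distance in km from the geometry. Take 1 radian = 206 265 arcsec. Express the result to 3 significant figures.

θ = 0.005661″ = 0.005661/206265 = 2.7445 × 10^-8 rad.
d = B/θ = (1.496 × 10^8) / (2.7445 × 10^-8) = 5.4509 × 10^15 km.

5.45 × 10^15 km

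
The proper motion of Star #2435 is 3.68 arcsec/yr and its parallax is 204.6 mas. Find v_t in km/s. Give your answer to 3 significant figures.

d = 1/p = 1/0.2046″ = 4.8876 pc.
v_t = 4.74 × μ × d = 4.74 × 3.68 × 4.8876 = 85.255 km/s.

85.3 km/s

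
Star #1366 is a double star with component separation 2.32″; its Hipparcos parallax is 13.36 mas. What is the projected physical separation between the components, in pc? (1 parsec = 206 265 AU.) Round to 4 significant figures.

d = 1/p = 1/0.01336″ = 74.85 pc.
At distance d (pc), an angle of θ arcsec spans θ·d AU: s = 2.32 × 74.85 = 173.65 AU.
= 173.65 / 206265 = 0.00084188 pc.

0.0008419 pc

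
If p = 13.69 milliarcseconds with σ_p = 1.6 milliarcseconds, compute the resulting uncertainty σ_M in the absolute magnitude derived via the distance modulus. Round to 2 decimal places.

M = m − 5 log₁₀ d + 5 = m + 5 log₁₀ p + 5, so ∂M/∂p = 5/(p ln 10).
σ_M = (5/ln 10) · (σ_p/p) = 2.1715 × 1.6/13.69 = 2.1715 × 0.11687 = 0.25378.

σ_M = 0.25 mag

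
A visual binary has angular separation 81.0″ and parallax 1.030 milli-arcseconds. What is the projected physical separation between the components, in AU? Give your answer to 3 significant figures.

78600 AU

d = 1/p = 1/0.001030″ = 970.87 pc.
At distance d (pc), an angle of θ arcsec spans θ·d AU: s = 81.0 × 970.87 = 78640 AU.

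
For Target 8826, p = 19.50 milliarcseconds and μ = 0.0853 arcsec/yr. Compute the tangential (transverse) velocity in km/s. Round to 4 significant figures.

20.73 km/s

d = 1/p = 1/0.01950″ = 51.282 pc.
v_t = 4.74 × μ × d = 4.74 × 0.0853 × 51.282 = 20.734 km/s.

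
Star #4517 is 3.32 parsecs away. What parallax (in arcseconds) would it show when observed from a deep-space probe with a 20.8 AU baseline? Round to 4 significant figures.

6.265 arcsec

p (arcsec) = B (AU) / d (pc).
p = 20.8 / 3.32 = 6.2651 arcsec.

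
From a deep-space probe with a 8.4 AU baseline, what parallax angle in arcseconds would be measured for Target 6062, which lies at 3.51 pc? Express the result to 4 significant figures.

p (arcsec) = B (AU) / d (pc).
p = 8.4 / 3.51 = 2.3932 arcsec.

2.393 arcsec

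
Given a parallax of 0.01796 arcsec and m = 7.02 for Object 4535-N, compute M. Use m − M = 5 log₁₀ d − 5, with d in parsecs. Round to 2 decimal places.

M = 3.29

d = 1/p = 1/0.01796″ = 55.679 pc.
m − M = 5 log₁₀(55.679) − 5 = 8.7285 − 5 = 3.7285.
M = m − (m − M) = 7.02 − 3.7285 = 3.29.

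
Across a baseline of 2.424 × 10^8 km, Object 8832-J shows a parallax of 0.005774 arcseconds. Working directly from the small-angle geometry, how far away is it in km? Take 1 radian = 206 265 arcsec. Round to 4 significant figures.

8.659 × 10^15 km

θ = 0.005774″ = 0.005774/206265 = 2.7993 × 10^-8 rad.
d = B/θ = (2.424 × 10^8) / (2.7993 × 10^-8) = 8.6593 × 10^15 km.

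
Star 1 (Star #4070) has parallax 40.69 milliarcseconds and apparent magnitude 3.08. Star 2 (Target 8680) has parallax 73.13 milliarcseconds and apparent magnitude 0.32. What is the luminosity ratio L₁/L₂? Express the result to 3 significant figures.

d₁ = 1/p₁ = 1/0.04069″ = 24.576 pc; d₂ = 1/p₂ = 1/0.07313″ = 13.674 pc.
M₁ = m₁ − 5 log₁₀ d₁ + 5 = 3.08 − 6.9526 + 5 = 1.1274.
M₂ = 0.32 − 5.6795 + 5 = -0.3595.
L₁/L₂ = 10^(0.4(M₂ − M₁)) = 10^(0.4 × (-1.4869)) = 10^(-0.59476) = 0.25424.

L₁/L₂ = 0.254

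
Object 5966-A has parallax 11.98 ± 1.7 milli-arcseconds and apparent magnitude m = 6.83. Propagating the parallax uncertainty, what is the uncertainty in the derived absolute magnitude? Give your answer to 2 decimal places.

M = m − 5 log₁₀ d + 5 = m + 5 log₁₀ p + 5, so ∂M/∂p = 5/(p ln 10).
σ_M = (5/ln 10) · (σ_p/p) = 2.1715 × 1.7/11.98 = 2.1715 × 0.1419 = 0.30814.

σ_M = 0.31 mag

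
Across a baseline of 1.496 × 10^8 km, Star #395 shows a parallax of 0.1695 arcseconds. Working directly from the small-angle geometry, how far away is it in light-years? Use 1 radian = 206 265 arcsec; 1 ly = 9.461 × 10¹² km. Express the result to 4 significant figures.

19.24 ly

θ = 0.1695″ = 0.1695/206265 = 8.2176 × 10^-7 rad.
d = B/θ = (1.496 × 10^8) / (8.2176 × 10^-7) = 1.8205 × 10^14 km = (1.8205 × 10^14) / (9.461 × 10^12) ly = 19.242 ly.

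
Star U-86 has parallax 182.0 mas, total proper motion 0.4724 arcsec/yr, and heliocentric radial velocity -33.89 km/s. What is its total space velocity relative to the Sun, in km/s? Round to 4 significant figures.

d = 1/p = 1/0.1820″ = 5.4945 pc.
v_t = 4.740 μ d = 4.740 × 0.4724 × 5.4945 = 12.303 km/s.
v = √(v_r² + v_t²) = √((-33.89)² + 12.303²) = √1299.9 = 36.054 km/s.

36.05 km/s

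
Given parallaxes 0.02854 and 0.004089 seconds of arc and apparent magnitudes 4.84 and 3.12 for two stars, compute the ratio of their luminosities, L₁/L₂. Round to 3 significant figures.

L₁/L₂ = 0.00421

d₁ = 1/p₁ = 1/0.02854″ = 35.039 pc; d₂ = 1/p₂ = 1/0.004089″ = 244.56 pc.
M₁ = m₁ − 5 log₁₀ d₁ + 5 = 4.84 − 7.7228 + 5 = 2.1172.
M₂ = 3.12 − 11.9419 + 5 = -3.8219.
L₁/L₂ = 10^(0.4(M₂ − M₁)) = 10^(0.4 × (-5.9391)) = 10^(-2.37564) = 0.0042108.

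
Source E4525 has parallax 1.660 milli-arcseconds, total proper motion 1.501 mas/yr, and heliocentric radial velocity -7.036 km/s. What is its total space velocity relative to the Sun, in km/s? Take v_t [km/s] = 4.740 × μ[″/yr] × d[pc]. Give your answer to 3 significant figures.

d = 1/p = 1/0.001660″ = 602.41 pc.
μ = 1.501 mas/yr = 0.001501 ″/yr.
v_t = 4.740 μ d = 4.740 × 0.001501 × 602.41 = 4.286 km/s.
v = √(v_r² + v_t²) = √((-7.036)² + 4.286²) = √67.8751 = 8.2386 km/s.

8.24 km/s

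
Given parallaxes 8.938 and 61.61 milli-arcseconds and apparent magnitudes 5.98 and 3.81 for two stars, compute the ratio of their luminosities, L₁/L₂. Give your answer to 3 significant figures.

d₁ = 1/p₁ = 1/0.008938″ = 111.88 pc; d₂ = 1/p₂ = 1/0.06161″ = 16.231 pc.
M₁ = m₁ − 5 log₁₀ d₁ + 5 = 5.98 − 10.2438 + 5 = 0.7362.
M₂ = 3.81 − 6.0517 + 5 = 2.7583.
L₁/L₂ = 10^(0.4(M₂ − M₁)) = 10^(0.4 × 2.0221) = 10^0.80884 = 6.4393.

L₁/L₂ = 6.44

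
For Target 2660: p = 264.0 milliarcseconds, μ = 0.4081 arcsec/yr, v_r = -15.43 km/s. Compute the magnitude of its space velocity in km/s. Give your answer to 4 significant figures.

17.08 km/s

d = 1/p = 1/0.2640″ = 3.7879 pc.
v_t = 4.740 μ d = 4.740 × 0.4081 × 3.7879 = 7.3273 km/s.
v = √(v_r² + v_t²) = √((-15.43)² + 7.3273²) = √291.774 = 17.081 km/s.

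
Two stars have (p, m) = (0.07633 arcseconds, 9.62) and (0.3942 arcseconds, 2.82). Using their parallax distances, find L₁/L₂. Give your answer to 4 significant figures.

L₁/L₂ = 0.05082

d₁ = 1/p₁ = 1/0.07633″ = 13.101 pc; d₂ = 1/p₂ = 1/0.3942″ = 2.5368 pc.
M₁ = m₁ − 5 log₁₀ d₁ + 5 = 9.62 − 5.5865 + 5 = 9.0335.
M₂ = 2.82 − 2.0214 + 5 = 5.7986.
L₁/L₂ = 10^(0.4(M₂ − M₁)) = 10^(0.4 × (-3.2349)) = 10^(-1.29396) = 0.050821.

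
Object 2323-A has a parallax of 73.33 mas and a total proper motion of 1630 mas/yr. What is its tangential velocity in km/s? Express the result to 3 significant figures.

d = 1/p = 1/0.07333″ = 13.637 pc.
μ = 1630 mas/yr = 1.63 ″/yr.
v_t = 4.74 × μ × d = 4.74 × 1.63 × 13.637 = 105.36 km/s.

105 km/s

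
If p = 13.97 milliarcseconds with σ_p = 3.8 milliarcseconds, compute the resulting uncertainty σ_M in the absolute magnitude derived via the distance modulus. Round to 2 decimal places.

σ_M = 0.59 mag

M = m − 5 log₁₀ d + 5 = m + 5 log₁₀ p + 5, so ∂M/∂p = 5/(p ln 10).
σ_M = (5/ln 10) · (σ_p/p) = 2.1715 × 3.8/13.97 = 2.1715 × 0.27201 = 0.59067.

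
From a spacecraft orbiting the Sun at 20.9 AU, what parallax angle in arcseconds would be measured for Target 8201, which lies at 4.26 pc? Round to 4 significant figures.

4.906 arcsec

p (arcsec) = B (AU) / d (pc).
p = 20.9 / 4.26 = 4.9061 arcsec.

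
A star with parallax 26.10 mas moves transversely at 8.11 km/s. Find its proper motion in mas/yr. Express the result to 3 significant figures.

d = 1/p = 1/0.02610″ = 38.314 pc.
μ = v_t / (4.74 d) = 8.11 / (4.74 × 38.314) = 8.11 / 181.61 = 0.044656 ″/yr = 44.656 mas/yr.

44.7 mas/yr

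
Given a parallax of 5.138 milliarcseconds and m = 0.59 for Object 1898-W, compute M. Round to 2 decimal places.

M = -5.86

d = 1/p = 1/0.005138″ = 194.63 pc.
m − M = 5 log₁₀(194.63) − 5 = 11.4460 − 5 = 6.4460.
M = m − (m − M) = 0.59 − 6.4460 = -5.86.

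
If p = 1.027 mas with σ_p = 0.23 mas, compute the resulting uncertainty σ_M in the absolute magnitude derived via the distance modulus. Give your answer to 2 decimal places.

σ_M = 0.49 mag

M = m − 5 log₁₀ d + 5 = m + 5 log₁₀ p + 5, so ∂M/∂p = 5/(p ln 10).
σ_M = (5/ln 10) · (σ_p/p) = 2.1715 × 0.23/1.027 = 2.1715 × 0.22395 = 0.48631.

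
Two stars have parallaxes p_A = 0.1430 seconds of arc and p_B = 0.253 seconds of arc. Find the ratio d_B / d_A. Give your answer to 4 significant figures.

Since d = 1/p, d_B/d_A = p_A/p_B.
= 0.1430 / 0.253 = 0.56522.

0.5652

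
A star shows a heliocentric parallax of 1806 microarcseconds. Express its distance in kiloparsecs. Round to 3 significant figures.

p = 1806 microarcseconds = 0.001806 arcsec.
d = 1/p = 1/0.001806 = 553.71 pc.
= 0.55371 kpc.

0.554 kpc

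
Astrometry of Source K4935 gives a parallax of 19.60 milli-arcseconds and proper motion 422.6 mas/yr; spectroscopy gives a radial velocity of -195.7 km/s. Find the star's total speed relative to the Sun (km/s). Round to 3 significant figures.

d = 1/p = 1/0.01960″ = 51.02 pc.
μ = 422.6 mas/yr = 0.4226 ″/yr.
v_t = 4.740 μ d = 4.740 × 0.4226 × 51.02 = 102.2 km/s.
v = √(v_r² + v_t²) = √((-195.7)² + 102.2²) = √48743.3 = 220.78 km/s.

221 km/s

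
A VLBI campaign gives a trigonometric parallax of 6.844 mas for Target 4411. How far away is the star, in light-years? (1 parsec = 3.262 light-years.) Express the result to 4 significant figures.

p = 6.844 mas = 0.006844 arcsec.
d = 1/p = 1/0.006844 = 146.11 pc.
In light-years: 146.11 × 3.262 = 476.61 ly.

476.6 light years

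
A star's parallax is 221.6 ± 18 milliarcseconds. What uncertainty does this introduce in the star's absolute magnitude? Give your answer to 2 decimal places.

σ_M = 0.18 mag

M = m − 5 log₁₀ d + 5 = m + 5 log₁₀ p + 5, so ∂M/∂p = 5/(p ln 10).
σ_M = (5/ln 10) · (σ_p/p) = 2.1715 × 18/221.6 = 2.1715 × 0.081227 = 0.17638.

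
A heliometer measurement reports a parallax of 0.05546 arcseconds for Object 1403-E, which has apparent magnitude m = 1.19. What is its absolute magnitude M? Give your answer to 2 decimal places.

M = -0.09

d = 1/p = 1/0.05546″ = 18.031 pc.
m − M = 5 log₁₀(18.031) − 5 = 6.2801 − 5 = 1.2801.
M = m − (m − M) = 1.19 − 1.2801 = -0.09.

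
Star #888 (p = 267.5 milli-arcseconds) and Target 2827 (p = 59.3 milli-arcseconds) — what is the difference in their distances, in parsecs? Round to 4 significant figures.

d_A = 1/0.2675″ = 3.7383 pc; d_B = 1/0.05930″ = 16.863 pc.
|d_B − d_A| = |16.863 − 3.7383| = 13.125 pc.

13.13 pc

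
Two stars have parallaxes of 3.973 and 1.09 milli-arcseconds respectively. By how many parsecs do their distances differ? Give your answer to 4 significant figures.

665.7 pc

d_A = 1/0.003973″ = 251.7 pc; d_B = 1/0.001090″ = 917.43 pc.
|d_B − d_A| = |917.43 − 251.7| = 665.73 pc.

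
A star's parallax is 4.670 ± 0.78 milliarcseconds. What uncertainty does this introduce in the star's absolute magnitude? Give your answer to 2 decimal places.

σ_M = 0.36 mag

M = m − 5 log₁₀ d + 5 = m + 5 log₁₀ p + 5, so ∂M/∂p = 5/(p ln 10).
σ_M = (5/ln 10) · (σ_p/p) = 2.1715 × 0.78/4.670 = 2.1715 × 0.16702 = 0.36268.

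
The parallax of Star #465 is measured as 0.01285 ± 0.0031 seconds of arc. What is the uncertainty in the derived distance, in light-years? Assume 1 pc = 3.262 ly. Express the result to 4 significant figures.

61.24 ly

d = 1/p, so σ_d = σ_p / p².
σ_d = 0.00310 / (0.01285)² = 0.00310 / 0.00016512 = 18.774 pc = 18.774 × 3.262 ly = 61.241 ly.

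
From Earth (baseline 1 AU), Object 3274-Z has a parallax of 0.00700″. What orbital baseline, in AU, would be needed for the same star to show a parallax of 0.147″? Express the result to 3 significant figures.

21.0 AU

Parallax scales linearly with baseline: p ∝ B, so B = p_target / p_Earth × 1 AU.
B = 0.147 / 0.00700 = 21 AU.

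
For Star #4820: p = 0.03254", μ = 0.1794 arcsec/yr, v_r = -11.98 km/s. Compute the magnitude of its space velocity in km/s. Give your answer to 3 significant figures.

d = 1/p = 1/0.03254″ = 30.731 pc.
v_t = 4.740 μ d = 4.740 × 0.1794 × 30.731 = 26.132 km/s.
v = √(v_r² + v_t²) = √((-11.98)² + 26.132²) = √826.402 = 28.747 km/s.

28.7 km/s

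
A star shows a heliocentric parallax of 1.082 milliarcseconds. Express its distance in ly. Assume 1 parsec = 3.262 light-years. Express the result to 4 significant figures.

3015 ly

p = 1.082 milliarcseconds = 0.001082 arcsec.
d = 1/p = 1/0.001082 = 924.21 pc.
In light-years: 924.21 × 3.262 = 3014.8 ly.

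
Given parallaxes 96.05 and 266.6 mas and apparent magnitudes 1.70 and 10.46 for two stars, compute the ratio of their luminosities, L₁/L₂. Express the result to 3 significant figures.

L₁/L₂ = 24600

d₁ = 1/p₁ = 1/0.09605″ = 10.411 pc; d₂ = 1/p₂ = 1/0.2666″ = 3.7509 pc.
M₁ = m₁ − 5 log₁₀ d₁ + 5 = 1.70 − 5.0875 + 5 = 1.6125.
M₂ = 10.46 − 2.8707 + 5 = 12.5893.
L₁/L₂ = 10^(0.4(M₂ − M₁)) = 10^(0.4 × 10.9768) = 10^4.39072 = 24588.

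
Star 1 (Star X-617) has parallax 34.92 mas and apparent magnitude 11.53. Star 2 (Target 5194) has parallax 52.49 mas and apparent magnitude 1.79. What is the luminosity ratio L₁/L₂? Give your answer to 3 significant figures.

d₁ = 1/p₁ = 1/0.03492″ = 28.637 pc; d₂ = 1/p₂ = 1/0.05249″ = 19.051 pc.
M₁ = m₁ − 5 log₁₀ d₁ + 5 = 11.53 − 7.2846 + 5 = 9.2454.
M₂ = 1.79 − 6.3996 + 5 = 0.3904.
L₁/L₂ = 10^(0.4(M₂ − M₁)) = 10^(0.4 × (-8.8550)) = 10^(-3.54200) = 0.00028708.

L₁/L₂ = 0.000287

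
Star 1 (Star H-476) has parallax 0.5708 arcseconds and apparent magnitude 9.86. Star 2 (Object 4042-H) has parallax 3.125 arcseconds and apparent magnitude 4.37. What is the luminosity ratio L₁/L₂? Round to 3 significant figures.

L₁/L₂ = 0.191

d₁ = 1/p₁ = 1/0.5708″ = 1.7519 pc; d₂ = 1/p₂ = 1/3.125″ = 0.32 pc.
M₁ = m₁ − 5 log₁₀ d₁ + 5 = 9.86 − 1.2175 + 5 = 13.6425.
M₂ = 4.37 − (-2.4743) + 5 = 11.8443.
L₁/L₂ = 10^(0.4(M₂ − M₁)) = 10^(0.4 × (-1.7982)) = 10^(-0.71928) = 0.19086.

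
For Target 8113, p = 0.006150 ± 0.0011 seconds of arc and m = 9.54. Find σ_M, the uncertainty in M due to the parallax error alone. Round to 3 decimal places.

M = m − 5 log₁₀ d + 5 = m + 5 log₁₀ p + 5, so ∂M/∂p = 5/(p ln 10).
σ_M = (5/ln 10) · (σ_p/p) = 2.1715 × 0.0011/0.006150 = 2.1715 × 0.17886 = 0.38839.

σ_M = 0.388 mag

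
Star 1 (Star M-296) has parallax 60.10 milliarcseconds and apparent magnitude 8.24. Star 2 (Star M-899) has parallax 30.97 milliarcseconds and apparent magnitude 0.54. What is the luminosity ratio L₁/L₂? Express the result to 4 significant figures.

L₁/L₂ = 0.0002209

d₁ = 1/p₁ = 1/0.06010″ = 16.639 pc; d₂ = 1/p₂ = 1/0.03097″ = 32.289 pc.
M₁ = m₁ − 5 log₁₀ d₁ + 5 = 8.24 − 6.1056 + 5 = 7.1344.
M₂ = 0.54 − 7.5453 + 5 = -2.0053.
L₁/L₂ = 10^(0.4(M₂ − M₁)) = 10^(0.4 × (-9.1397)) = 10^(-3.65588) = 0.00022086.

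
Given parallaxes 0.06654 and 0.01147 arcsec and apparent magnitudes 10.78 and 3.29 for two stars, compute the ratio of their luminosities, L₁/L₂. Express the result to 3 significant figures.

d₁ = 1/p₁ = 1/0.06654″ = 15.029 pc; d₂ = 1/p₂ = 1/0.01147″ = 87.184 pc.
M₁ = m₁ − 5 log₁₀ d₁ + 5 = 10.78 − 5.8847 + 5 = 9.8953.
M₂ = 3.29 − 9.7022 + 5 = -1.4122.
L₁/L₂ = 10^(0.4(M₂ − M₁)) = 10^(0.4 × (-11.3075)) = 10^(-4.52300) = 0.000029992.

L₁/L₂ = 3.00 × 10^-5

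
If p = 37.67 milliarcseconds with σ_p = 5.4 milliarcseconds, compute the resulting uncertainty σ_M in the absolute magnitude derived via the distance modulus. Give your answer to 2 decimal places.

M = m − 5 log₁₀ d + 5 = m + 5 log₁₀ p + 5, so ∂M/∂p = 5/(p ln 10).
σ_M = (5/ln 10) · (σ_p/p) = 2.1715 × 5.4/37.67 = 2.1715 × 0.14335 = 0.31128.

σ_M = 0.31 mag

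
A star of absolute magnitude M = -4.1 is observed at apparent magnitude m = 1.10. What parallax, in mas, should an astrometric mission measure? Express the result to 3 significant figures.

m − M = 1.10 − (-4.1) = 5.20.
d = 10^((m−M)/5 + 1) = 10^2.040 = 109.65 pc.
p = 1/d = 1/109.65 = 0.0091199 arcsec = 9.1199 mas.

9.12 mas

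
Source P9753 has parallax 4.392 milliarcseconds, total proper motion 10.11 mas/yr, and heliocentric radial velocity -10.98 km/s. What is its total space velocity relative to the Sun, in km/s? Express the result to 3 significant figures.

d = 1/p = 1/0.004392″ = 227.69 pc.
μ = 10.11 mas/yr = 0.01011 ″/yr.
v_t = 4.740 μ d = 4.740 × 0.01011 × 227.69 = 10.911 km/s.
v = √(v_r² + v_t²) = √((-10.98)² + 10.911²) = √239.61 = 15.479 km/s.

15.5 km/s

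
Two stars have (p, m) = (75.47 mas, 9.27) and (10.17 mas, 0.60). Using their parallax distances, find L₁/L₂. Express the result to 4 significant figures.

L₁/L₂ = 6.181 × 10^-6

d₁ = 1/p₁ = 1/0.07547″ = 13.25 pc; d₂ = 1/p₂ = 1/0.01017″ = 98.328 pc.
M₁ = m₁ − 5 log₁₀ d₁ + 5 = 9.27 − 5.6111 + 5 = 8.6589.
M₂ = 0.60 − 9.9634 + 5 = -4.3634.
L₁/L₂ = 10^(0.4(M₂ − M₁)) = 10^(0.4 × (-13.0223)) = 10^(-5.20892) = 0.0000061813.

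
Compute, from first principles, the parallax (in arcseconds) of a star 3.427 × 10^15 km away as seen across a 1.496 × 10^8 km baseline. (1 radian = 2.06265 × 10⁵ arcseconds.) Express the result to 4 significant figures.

0.009004 arcsec

θ ≈ B/d = (1.496 × 10^8) / (3.427 × 10^15) = 4.3653 × 10^-8 rad.
In arcseconds: 4.3653 × 10^-8 × 206265 = 0.0090041″.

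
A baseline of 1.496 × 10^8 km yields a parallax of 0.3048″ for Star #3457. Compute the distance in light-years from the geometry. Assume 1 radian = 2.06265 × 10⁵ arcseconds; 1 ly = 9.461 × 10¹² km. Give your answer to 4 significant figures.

10.70 ly

θ = 0.3048″ = 0.3048/206265 = 1.4777 × 10^-6 rad.
d = B/θ = (1.496 × 10^8) / (1.4777 × 10^-6) = 1.0124 × 10^14 km = (1.0124 × 10^14) / (9.461 × 10^12) ly = 10.701 ly.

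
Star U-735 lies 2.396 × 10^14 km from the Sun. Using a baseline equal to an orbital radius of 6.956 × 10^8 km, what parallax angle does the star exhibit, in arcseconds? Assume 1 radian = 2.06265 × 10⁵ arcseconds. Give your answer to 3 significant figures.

θ ≈ B/d = (6.956 × 10^8) / (2.396 × 10^14) = 2.9032 × 10^-6 rad.
In arcseconds: 2.9032 × 10^-6 × 206265 = 0.59883″.

0.599 arcsec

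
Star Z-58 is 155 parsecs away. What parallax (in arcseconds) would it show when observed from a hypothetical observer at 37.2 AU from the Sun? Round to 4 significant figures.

0.2400 arcsec

p (arcsec) = B (AU) / d (pc).
p = 37.2 / 155 = 0.24 arcsec.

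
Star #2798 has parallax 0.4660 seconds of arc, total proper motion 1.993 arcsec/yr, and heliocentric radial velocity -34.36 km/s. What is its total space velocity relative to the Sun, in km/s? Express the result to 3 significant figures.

39.9 km/s

d = 1/p = 1/0.4660″ = 2.1459 pc.
v_t = 4.740 μ d = 4.740 × 1.993 × 2.1459 = 20.272 km/s.
v = √(v_r² + v_t²) = √((-34.36)² + 20.272²) = √1591.56 = 39.894 km/s.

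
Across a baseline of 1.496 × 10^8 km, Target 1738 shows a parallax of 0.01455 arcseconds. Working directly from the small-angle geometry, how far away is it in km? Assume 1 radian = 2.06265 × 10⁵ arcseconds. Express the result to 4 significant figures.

2.121 × 10^15 km

θ = 0.01455″ = 0.01455/206265 = 7.0540 × 10^-8 rad.
d = B/θ = (1.496 × 10^8) / (7.0540 × 10^-8) = 2.1208 × 10^15 km.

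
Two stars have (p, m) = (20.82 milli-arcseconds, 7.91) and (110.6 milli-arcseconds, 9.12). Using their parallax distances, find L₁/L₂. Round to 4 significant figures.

d₁ = 1/p₁ = 1/0.02082″ = 48.031 pc; d₂ = 1/p₂ = 1/0.1106″ = 9.0416 pc.
M₁ = m₁ − 5 log₁₀ d₁ + 5 = 7.91 − 8.4076 + 5 = 4.5024.
M₂ = 9.12 − 4.7812 + 5 = 9.3388.
L₁/L₂ = 10^(0.4(M₂ − M₁)) = 10^(0.4 × 4.8364) = 10^1.93456 = 86.012.

L₁/L₂ = 86.01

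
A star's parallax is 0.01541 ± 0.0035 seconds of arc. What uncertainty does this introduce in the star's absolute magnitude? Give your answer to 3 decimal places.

σ_M = 0.493 mag

M = m − 5 log₁₀ d + 5 = m + 5 log₁₀ p + 5, so ∂M/∂p = 5/(p ln 10).
σ_M = (5/ln 10) · (σ_p/p) = 2.1715 × 0.0035/0.01541 = 2.1715 × 0.22713 = 0.49321.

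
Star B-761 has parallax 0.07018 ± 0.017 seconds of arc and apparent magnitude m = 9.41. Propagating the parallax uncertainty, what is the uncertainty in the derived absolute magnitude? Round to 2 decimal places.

M = m − 5 log₁₀ d + 5 = m + 5 log₁₀ p + 5, so ∂M/∂p = 5/(p ln 10).
σ_M = (5/ln 10) · (σ_p/p) = 2.1715 × 0.017/0.07018 = 2.1715 × 0.24223 = 0.526.

σ_M = 0.53 mag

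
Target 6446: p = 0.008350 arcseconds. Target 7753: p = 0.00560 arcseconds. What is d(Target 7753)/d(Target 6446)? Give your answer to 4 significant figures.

1.491

Since d = 1/p, d_B/d_A = p_A/p_B.
= 0.008350 / 0.00560 = 1.4911.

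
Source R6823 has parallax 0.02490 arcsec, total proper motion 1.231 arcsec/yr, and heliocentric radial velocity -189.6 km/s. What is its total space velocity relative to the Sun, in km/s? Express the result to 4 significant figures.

301.4 km/s

d = 1/p = 1/0.02490″ = 40.161 pc.
v_t = 4.740 μ d = 4.740 × 1.231 × 40.161 = 234.34 km/s.
v = √(v_r² + v_t²) = √((-189.6)² + 234.34²) = √90863.4 = 301.44 km/s.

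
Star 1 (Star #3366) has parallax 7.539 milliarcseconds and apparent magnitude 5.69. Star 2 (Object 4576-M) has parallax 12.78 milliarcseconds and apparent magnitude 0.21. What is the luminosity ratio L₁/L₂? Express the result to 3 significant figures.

L₁/L₂ = 0.0185

d₁ = 1/p₁ = 1/0.007539″ = 132.64 pc; d₂ = 1/p₂ = 1/0.01278″ = 78.247 pc.
M₁ = m₁ − 5 log₁₀ d₁ + 5 = 5.69 − 10.6134 + 5 = 0.0766.
M₂ = 0.21 − 9.4673 + 5 = -4.2573.
L₁/L₂ = 10^(0.4(M₂ − M₁)) = 10^(0.4 × (-4.3339)) = 10^(-1.73356) = 0.018469.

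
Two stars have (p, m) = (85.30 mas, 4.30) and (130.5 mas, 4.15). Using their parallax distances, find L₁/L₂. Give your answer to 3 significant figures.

L₁/L₂ = 2.04

d₁ = 1/p₁ = 1/0.08530″ = 11.723 pc; d₂ = 1/p₂ = 1/0.1305″ = 7.6628 pc.
M₁ = m₁ − 5 log₁₀ d₁ + 5 = 4.30 − 5.3452 + 5 = 3.9548.
M₂ = 4.15 − 4.4219 + 5 = 4.7281.
L₁/L₂ = 10^(0.4(M₂ − M₁)) = 10^(0.4 × 0.7733) = 10^0.30932 = 2.0385.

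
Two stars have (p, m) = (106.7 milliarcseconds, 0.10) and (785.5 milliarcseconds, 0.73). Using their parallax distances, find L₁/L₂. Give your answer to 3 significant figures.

d₁ = 1/p₁ = 1/0.1067″ = 9.3721 pc; d₂ = 1/p₂ = 1/0.7855″ = 1.2731 pc.
M₁ = m₁ − 5 log₁₀ d₁ + 5 = 0.10 − 4.8592 + 5 = 0.2408.
M₂ = 0.73 − 0.5243 + 5 = 5.2057.
L₁/L₂ = 10^(0.4(M₂ − M₁)) = 10^(0.4 × 4.9649) = 10^1.98596 = 96.819.

L₁/L₂ = 96.8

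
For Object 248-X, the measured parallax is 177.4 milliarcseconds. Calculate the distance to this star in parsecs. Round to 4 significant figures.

5.637 pc

p = 177.4 milliarcseconds = 0.1774 arcsec.
d = 1/p = 1/0.1774 = 5.637 pc.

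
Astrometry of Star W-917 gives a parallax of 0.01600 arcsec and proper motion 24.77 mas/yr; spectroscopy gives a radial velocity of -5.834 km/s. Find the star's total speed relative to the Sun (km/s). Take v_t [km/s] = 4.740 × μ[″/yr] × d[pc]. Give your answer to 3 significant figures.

9.37 km/s

d = 1/p = 1/0.01600″ = 62.5 pc.
μ = 24.77 mas/yr = 0.02477 ″/yr.
v_t = 4.740 μ d = 4.740 × 0.02477 × 62.5 = 7.3381 km/s.
v = √(v_r² + v_t²) = √((-5.834)² + 7.3381²) = √87.8833 = 9.3746 km/s.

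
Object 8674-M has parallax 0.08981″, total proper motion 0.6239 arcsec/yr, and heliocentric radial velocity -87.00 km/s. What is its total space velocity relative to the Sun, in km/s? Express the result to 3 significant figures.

93.0 km/s

d = 1/p = 1/0.08981″ = 11.135 pc.
v_t = 4.740 μ d = 4.740 × 0.6239 × 11.135 = 32.929 km/s.
v = √(v_r² + v_t²) = √((-87.00)² + 32.929²) = √8653.32 = 93.023 km/s.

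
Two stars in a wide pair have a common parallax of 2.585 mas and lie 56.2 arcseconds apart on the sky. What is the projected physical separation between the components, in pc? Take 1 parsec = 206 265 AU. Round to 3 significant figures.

d = 1/p = 1/0.002585″ = 386.85 pc.
At distance d (pc), an angle of θ arcsec spans θ·d AU: s = 56.2 × 386.85 = 21741 AU.
= 21741 / 206265 = 0.10540 pc.

0.105 pc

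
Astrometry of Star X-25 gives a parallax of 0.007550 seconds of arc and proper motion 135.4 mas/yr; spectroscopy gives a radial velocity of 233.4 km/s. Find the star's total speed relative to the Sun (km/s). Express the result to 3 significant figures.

d = 1/p = 1/0.007550″ = 132.45 pc.
μ = 135.4 mas/yr = 0.1354 ″/yr.
v_t = 4.740 μ d = 4.740 × 0.1354 × 132.45 = 85.006 km/s.
v = √(v_r² + v_t²) = √(233.4² + 85.006²) = √61701.6 = 248.4 km/s.

248 km/s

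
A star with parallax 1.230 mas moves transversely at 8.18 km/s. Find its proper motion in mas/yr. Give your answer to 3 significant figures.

d = 1/p = 1/0.001230″ = 813.01 pc.
μ = v_t / (4.74 d) = 8.18 / (4.74 × 813.01) = 8.18 / 3853.7 = 0.0021226 ″/yr = 2.1226 mas/yr.

2.12 mas/yr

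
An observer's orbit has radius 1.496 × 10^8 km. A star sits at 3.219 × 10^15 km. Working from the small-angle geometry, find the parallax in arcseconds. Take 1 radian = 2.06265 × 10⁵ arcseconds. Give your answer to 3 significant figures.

θ ≈ B/d = (1.496 × 10^8) / (3.219 × 10^15) = 4.6474 × 10^-8 rad.
In arcseconds: 4.6474 × 10^-8 × 206265 = 0.009586″.

0.00959 arcsec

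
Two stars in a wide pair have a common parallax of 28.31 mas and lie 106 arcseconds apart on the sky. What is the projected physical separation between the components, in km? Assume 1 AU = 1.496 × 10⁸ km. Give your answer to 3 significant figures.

d = 1/p = 1/0.02831″ = 35.323 pc.
At distance d (pc), an angle of θ arcsec spans θ·d AU: s = 106 × 35.323 = 3744.2 AU.
= 3744.2 × 1.496 × 10⁸ km = 5.6013 × 10^11 km.

5.60 × 10^11 km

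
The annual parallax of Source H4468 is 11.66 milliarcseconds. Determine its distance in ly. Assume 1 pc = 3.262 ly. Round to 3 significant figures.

p = 11.66 milliarcseconds = 0.01166 arcsec.
d = 1/p = 1/0.01166 = 85.763 pc.
In light-years: 85.763 × 3.262 = 279.76 ly.

280 ly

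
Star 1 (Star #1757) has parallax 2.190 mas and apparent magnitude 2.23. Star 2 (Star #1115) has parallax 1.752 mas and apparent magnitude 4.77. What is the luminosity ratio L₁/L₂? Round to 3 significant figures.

d₁ = 1/p₁ = 1/0.002190″ = 456.62 pc; d₂ = 1/p₂ = 1/0.001752″ = 570.78 pc.
M₁ = m₁ − 5 log₁₀ d₁ + 5 = 2.23 − 13.2978 + 5 = -6.0678.
M₂ = 4.77 − 13.7823 + 5 = -4.0123.
L₁/L₂ = 10^(0.4(M₂ − M₁)) = 10^(0.4 × 2.0555) = 10^0.82220 = 6.6405.

L₁/L₂ = 6.64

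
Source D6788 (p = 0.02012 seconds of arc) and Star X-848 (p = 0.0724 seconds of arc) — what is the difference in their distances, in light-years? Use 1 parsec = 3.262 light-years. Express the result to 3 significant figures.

117 ly

d_A = 1/0.02012″ = 49.702 pc; d_B = 1/0.07240″ = 13.812 pc.
|d_B − d_A| = |13.812 − 49.702| = 35.89 pc = 35.89 × 3.262 ly = 117.07 ly.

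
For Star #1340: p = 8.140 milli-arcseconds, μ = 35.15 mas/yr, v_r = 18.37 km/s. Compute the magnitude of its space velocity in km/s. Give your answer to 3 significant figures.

27.5 km/s

d = 1/p = 1/0.008140″ = 122.85 pc.
μ = 35.15 mas/yr = 0.03515 ″/yr.
v_t = 4.740 μ d = 4.740 × 0.03515 × 122.85 = 20.468 km/s.
v = √(v_r² + v_t²) = √(18.37² + 20.468²) = √756.396 = 27.503 km/s.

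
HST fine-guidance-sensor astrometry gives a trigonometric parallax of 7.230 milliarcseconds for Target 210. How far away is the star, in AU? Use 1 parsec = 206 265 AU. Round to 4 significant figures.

2.853 × 10^7 AU

p = 7.230 milliarcseconds = 0.007230 arcsec.
d = 1/p = 1/0.007230 = 138.31 pc.
In AU: 138.31 × 206265 = 2.8529 × 10^7 AU.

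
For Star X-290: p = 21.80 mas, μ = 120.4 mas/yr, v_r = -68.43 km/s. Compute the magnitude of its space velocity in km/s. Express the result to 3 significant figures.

d = 1/p = 1/0.02180″ = 45.872 pc.
μ = 120.4 mas/yr = 0.1204 ″/yr.
v_t = 4.740 μ d = 4.740 × 0.1204 × 45.872 = 26.179 km/s.
v = √(v_r² + v_t²) = √((-68.43)² + 26.179²) = √5368 = 73.267 km/s.

73.3 km/s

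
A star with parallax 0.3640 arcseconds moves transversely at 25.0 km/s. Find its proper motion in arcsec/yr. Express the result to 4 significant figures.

d = 1/p = 1/0.3640″ = 2.7473 pc.
μ = v_t / (4.74 d) = 25.0 / (4.74 × 2.7473) = 25.0 / 13.022 = 1.9198 ″/yr.

1.920 arcsec/yr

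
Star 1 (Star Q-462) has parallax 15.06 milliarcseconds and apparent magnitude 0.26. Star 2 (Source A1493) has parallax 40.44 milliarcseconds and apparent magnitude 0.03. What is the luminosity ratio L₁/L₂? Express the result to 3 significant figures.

d₁ = 1/p₁ = 1/0.01506″ = 66.401 pc; d₂ = 1/p₂ = 1/0.04044″ = 24.728 pc.
M₁ = m₁ − 5 log₁₀ d₁ + 5 = 0.26 − 9.1109 + 5 = -3.8509.
M₂ = 0.03 − 6.9659 + 5 = -1.9359.
L₁/L₂ = 10^(0.4(M₂ − M₁)) = 10^(0.4 × 1.9150) = 10^0.76600 = 5.8345.

L₁/L₂ = 5.83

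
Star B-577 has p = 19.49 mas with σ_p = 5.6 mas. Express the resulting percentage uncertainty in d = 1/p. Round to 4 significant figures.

For d = 1/p, |σ_d/d| = |σ_p/p|.
σ_p/p = 5.6 / 19.49 = 0.28733 = 28.733%.

28.73%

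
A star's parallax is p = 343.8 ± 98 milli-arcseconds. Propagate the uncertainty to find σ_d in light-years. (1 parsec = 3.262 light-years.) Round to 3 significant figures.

2.70 ly

d = 1/p, so σ_d = σ_p / p².
σ_d = 0.0980 / (0.3438)² = 0.0980 / 0.1182 = 0.8291 pc = 0.8291 × 3.262 ly = 2.7045 ly.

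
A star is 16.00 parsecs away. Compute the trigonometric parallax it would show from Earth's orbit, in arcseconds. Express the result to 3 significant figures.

p = 1/d = 1/16 = 0.0625 arcsec.

0.0625 arcsec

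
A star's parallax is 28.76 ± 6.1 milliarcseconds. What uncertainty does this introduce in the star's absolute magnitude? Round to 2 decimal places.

σ_M = 0.46 mag

M = m − 5 log₁₀ d + 5 = m + 5 log₁₀ p + 5, so ∂M/∂p = 5/(p ln 10).
σ_M = (5/ln 10) · (σ_p/p) = 2.1715 × 6.1/28.76 = 2.1715 × 0.2121 = 0.46058.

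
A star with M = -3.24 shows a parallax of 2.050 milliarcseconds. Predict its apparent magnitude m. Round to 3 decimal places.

m = 5.201

d = 1/p = 1/0.002050″ = 487.8 pc.
m − M = 5 log₁₀ d − 5 = 5 log₁₀(487.8) − 5 = 13.4412 − 5 = 8.4412.
m = M + (m − M) = -3.24 + 8.4412 = 5.201.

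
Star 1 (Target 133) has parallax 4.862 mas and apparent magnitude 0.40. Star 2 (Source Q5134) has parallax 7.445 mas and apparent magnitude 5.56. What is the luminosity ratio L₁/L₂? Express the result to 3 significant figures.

L₁/L₂ = 272

d₁ = 1/p₁ = 1/0.004862″ = 205.68 pc; d₂ = 1/p₂ = 1/0.007445″ = 134.32 pc.
M₁ = m₁ − 5 log₁₀ d₁ + 5 = 0.40 − 11.5660 + 5 = -6.1660.
M₂ = 5.56 − 10.6407 + 5 = -0.0807.
L₁/L₂ = 10^(0.4(M₂ − M₁)) = 10^(0.4 × 6.0853) = 10^2.43412 = 271.72.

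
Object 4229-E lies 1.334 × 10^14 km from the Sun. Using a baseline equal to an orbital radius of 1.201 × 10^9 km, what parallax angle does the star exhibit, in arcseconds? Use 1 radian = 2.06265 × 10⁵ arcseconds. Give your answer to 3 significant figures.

θ ≈ B/d = (1.201 × 10^9) / (1.334 × 10^14) = 9.0030 × 10^-6 rad.
In arcseconds: 9.0030 × 10^-6 × 206265 = 1.857″.

1.86 arcsec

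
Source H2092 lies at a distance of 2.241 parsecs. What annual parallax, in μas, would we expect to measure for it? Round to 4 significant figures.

446200 μas

p = 1/d = 1/2.241 = 0.44623 arcsec.
= 0.44623 × 10⁶ = 4.4623 × 10^5 μas.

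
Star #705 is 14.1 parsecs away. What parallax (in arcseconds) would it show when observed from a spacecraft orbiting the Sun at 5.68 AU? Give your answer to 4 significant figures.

0.4028 arcsec

p (arcsec) = B (AU) / d (pc).
p = 5.68 / 14.1 = 0.40284 arcsec.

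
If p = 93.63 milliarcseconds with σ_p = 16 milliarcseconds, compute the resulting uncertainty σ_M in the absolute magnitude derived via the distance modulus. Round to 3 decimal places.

σ_M = 0.371 mag

M = m − 5 log₁₀ d + 5 = m + 5 log₁₀ p + 5, so ∂M/∂p = 5/(p ln 10).
σ_M = (5/ln 10) · (σ_p/p) = 2.1715 × 16/93.63 = 2.1715 × 0.17089 = 0.37109.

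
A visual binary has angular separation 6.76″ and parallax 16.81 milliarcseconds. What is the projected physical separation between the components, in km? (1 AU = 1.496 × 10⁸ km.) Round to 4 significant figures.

6.016 × 10^10 km

d = 1/p = 1/0.01681″ = 59.488 pc.
At distance d (pc), an angle of θ arcsec spans θ·d AU: s = 6.76 × 59.488 = 402.14 AU.
= 402.14 × 1.496 × 10⁸ km = 6.0160 × 10^10 km.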